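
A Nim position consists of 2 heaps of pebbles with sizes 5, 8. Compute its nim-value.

In binary:
  0101  (5)
  1000  (8)
  ----
  1101  (13)

13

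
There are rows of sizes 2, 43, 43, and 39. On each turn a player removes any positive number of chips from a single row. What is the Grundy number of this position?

Bitwise XOR of the heap sizes:
  000010  (2)
  101011  (43)
  101011  (43)
  100111  (39)
  ------
  100101  (37)

37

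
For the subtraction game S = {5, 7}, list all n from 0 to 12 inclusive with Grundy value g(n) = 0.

Build the Grundy sequence with g(k) = mex{g(k−s) : s ∈ {5, 7}, s ≤ k}:
g(0) = mex{} = 0
g(1) = mex{} = 0
g(2) = mex{} = 0
g(3) = mex{} = 0
g(4) = mex{} = 0
g(5) = mex{0} = 1
g(6) = mex{0} = 1
g(7) = mex{0} = 1
g(8) = mex{0} = 1
g(9) = mex{0} = 1
g(10) = mex{0,1} = 2
g(11) = mex{0,1} = 2
g(12) = mex{1} = 0
The P-positions (g = 0) in 0..12 are 0, 1, 2, 3, 4, 12.

0, 1, 2, 3, 4, 12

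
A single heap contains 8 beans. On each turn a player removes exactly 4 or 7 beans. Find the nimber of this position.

Build the Grundy sequence with g(k) = mex{g(k−s) : s ∈ {4, 7}, s ≤ k}:
k:     0  1  2  3  4  5  6  7  8
g(k):  0  0  0  0  1  1  1  1  2
So g(8) = 2.

2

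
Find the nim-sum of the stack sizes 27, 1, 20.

14

Compute the nim-sum pairwise:
27 ⊕ 1 = 26
26 ⊕ 20 = 14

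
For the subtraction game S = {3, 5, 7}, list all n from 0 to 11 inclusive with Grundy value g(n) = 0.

0, 1, 2, 10, 11

Build the Grundy sequence with g(k) = mex{g(k−s) : s ∈ {3, 5, 7}, s ≤ k}:
k:     0  1  2  3  4  5  6  7  8  9 10 11
g(k):  0  0  0  1  1  1  2  2  2  3  0  0
The P-positions (g = 0) in 0..11 are 0, 1, 2, 10, 11.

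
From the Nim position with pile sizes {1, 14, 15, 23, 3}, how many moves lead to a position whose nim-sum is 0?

1

Compute the nim-sum pairwise:
1 ⊕ 14 = 15
15 ⊕ 15 = 0
0 ⊕ 23 = 23
23 ⊕ 3 = 20
The overall nim-sum is X = 20. A pile of size p has a winning move iff p XOR X < p (reduce it to p XOR X).
  1: 1 XOR 20 = 21 ≥ 1 — no move.
  14: 14 XOR 20 = 26 ≥ 14 — no move.
  15: 15 XOR 20 = 27 ≥ 15 — no move.
  23: 23 XOR 20 = 3 < 23 — winning move (to 3).
  3: 3 XOR 20 = 23 ≥ 3 — no move.
That gives 1 winning move.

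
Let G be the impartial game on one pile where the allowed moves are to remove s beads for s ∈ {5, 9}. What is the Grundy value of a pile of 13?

2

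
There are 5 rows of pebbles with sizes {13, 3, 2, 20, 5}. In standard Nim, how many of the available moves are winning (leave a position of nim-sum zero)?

1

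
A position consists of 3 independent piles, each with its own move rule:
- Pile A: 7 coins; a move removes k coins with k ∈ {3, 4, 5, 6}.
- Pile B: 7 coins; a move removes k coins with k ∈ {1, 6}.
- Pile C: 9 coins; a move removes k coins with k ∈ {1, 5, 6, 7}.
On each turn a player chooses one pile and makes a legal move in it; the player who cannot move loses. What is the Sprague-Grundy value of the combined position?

1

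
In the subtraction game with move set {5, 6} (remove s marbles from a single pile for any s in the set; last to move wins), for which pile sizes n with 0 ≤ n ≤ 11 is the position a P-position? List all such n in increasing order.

Build the Grundy sequence with g(k) = mex{g(k−s) : s ∈ {5, 6}, s ≤ k}:
k:     0  1  2  3  4  5  6  7  8  9 10 11
g(k):  0  0  0  0  0  1  1  1  1  1  2  0
The P-positions (g = 0) in 0..11 are 0, 1, 2, 3, 4, 11.

0, 1, 2, 3, 4, 11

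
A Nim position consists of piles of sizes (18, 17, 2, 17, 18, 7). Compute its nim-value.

Compute the nim-sum pairwise:
18 ^ 17 = 3
3 ^ 2 = 1
1 ^ 17 = 16
16 ^ 18 = 2
2 ^ 7 = 5

5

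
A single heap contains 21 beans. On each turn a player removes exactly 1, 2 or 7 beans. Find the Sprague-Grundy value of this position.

Grundy values for subtraction set {1, 2, 7}:
k:     0  1  2  3  4  5  6  7  8  9 10 11 12 13 14 15 16 17 18 19 20 21
g(k):  0  1  2  0  1  2  0  1  2  0  1  2  0  1  2  0  1  2  0  1  2  0
So g(21) = 0.

0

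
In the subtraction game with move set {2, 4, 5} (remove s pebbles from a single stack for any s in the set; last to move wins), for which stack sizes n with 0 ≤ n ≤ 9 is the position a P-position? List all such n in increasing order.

0, 1, 7, 8

Build the Grundy sequence with g(k) = mex{g(k−s) : s ∈ {2, 4, 5}, s ≤ k}:
k:     0  1  2  3  4  5  6  7  8  9
g(k):  0  0  1  1  2  2  3  0  0  1
The P-positions (g = 0) in 0..9 are 0, 1, 7, 8.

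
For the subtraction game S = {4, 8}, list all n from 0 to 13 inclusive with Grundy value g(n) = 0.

0, 1, 2, 3, 12, 13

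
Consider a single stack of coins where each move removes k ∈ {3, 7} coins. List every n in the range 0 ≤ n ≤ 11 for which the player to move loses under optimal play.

0, 1, 2, 6, 10, 11

Grundy values for subtraction set {3, 7}:
k:     0  1  2  3  4  5  6  7  8  9 10 11
g(k):  0  0  0  1  1  1  0  2  2  1  0  0
The P-positions (g = 0) in 0..11 are 0, 1, 2, 6, 10, 11.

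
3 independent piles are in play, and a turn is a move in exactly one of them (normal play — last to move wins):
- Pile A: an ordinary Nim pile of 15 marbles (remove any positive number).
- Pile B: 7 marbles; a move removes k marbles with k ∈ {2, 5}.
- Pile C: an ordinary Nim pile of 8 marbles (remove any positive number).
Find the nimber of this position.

Pile A is a plain Nim pile of size 15, so its Grundy value is 15.
For pile B, compute g(0), g(1), … with moves {2, 5}:
g(0) = mex{} = 0
g(1) = mex{} = 0
g(2) = mex{0} = 1
g(3) = mex{0} = 1
g(4) = mex{1} = 0
g(5) = mex{0,1} = 2
g(6) = mex{0} = 1
g(7) = mex{1,2} = 0
So g(7) = 0.
Pile C is a plain Nim pile of size 8, so its Grundy value is 8.
The value of a disjunctive sum is the nim-sum of the parts.
Combined value = 15 ⊕ 0 ⊕ 8 = 7.

7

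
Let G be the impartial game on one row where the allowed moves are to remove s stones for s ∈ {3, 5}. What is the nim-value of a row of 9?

Compute g(0), g(1), … for moves {3, 5}:
g(0) = mex{} = 0
g(1) = mex{} = 0
g(2) = mex{} = 0
g(3) = mex{0} = 1
g(4) = mex{0} = 1
g(5) = mex{0} = 1
g(6) = mex{0,1} = 2
g(7) = mex{0,1} = 2
g(8) = mex{1} = 0
g(9) = mex{1,2} = 0
So g(9) = 0.

0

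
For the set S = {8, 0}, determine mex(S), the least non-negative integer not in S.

0 is in the set but 1 is not, so the mex is 1.

1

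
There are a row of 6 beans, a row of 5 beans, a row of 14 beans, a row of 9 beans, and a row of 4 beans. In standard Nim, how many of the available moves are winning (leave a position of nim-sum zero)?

0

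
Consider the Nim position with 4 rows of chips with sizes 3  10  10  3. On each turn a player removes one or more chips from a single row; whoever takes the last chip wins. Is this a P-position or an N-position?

P-position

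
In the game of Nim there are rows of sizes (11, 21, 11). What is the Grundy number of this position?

Bitwise XOR of the heap sizes:
  01011  (11)
  10101  (21)
  01011  (11)
  -----
  10101  (21)

21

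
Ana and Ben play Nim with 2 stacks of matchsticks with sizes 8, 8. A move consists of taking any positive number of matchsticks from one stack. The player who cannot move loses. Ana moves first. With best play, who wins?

Ben wins

Compute the nim-sum pairwise:
8 ⊕ 8 = 0
The nim-sum is 0, so this is a P-position: the player to move is in a losing position under optimal play; Ana is about to move from it and so loses — Ben wins.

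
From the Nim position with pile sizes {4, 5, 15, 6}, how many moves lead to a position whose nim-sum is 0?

1

Nim-sum: 4 XOR 5 XOR 15 XOR 6 = 8.
The overall nim-sum is X = 8. A pile of size p has a winning move iff p XOR X < p (reduce it to p XOR X).
  4: 4 XOR 8 = 12 ≥ 4 — no move.
  5: 5 XOR 8 = 13 ≥ 5 — no move.
  15: 15 XOR 8 = 7 < 15 — winning move (to 7).
  6: 6 XOR 8 = 14 ≥ 6 — no move.
That gives 1 winning move.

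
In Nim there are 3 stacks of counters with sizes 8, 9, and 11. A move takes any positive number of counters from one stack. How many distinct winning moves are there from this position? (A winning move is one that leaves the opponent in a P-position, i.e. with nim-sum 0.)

Nim-sum: 8 ⊕ 9 ⊕ 11 = 10.
The overall nim-sum is X = 10. A stack of size p has a winning move iff p XOR X < p (reduce it to p XOR X).
  8: 8 XOR 10 = 2 < 8 — winning move (to 2).
  9: 9 XOR 10 = 3 < 9 — winning move (to 3).
  11: 11 XOR 10 = 1 < 11 — winning move (to 1).
That gives 3 winning moves.

3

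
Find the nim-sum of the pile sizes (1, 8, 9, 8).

8

In binary:
  0001  (1)
  1000  (8)
  1001  (9)
  1000  (8)
  ----
  1000  (8)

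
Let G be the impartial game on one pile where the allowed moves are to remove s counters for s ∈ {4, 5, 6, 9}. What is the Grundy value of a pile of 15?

0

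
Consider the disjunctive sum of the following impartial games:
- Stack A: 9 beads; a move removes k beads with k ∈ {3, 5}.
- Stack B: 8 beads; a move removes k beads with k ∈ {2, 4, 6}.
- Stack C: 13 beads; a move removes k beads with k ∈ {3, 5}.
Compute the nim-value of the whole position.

For stack A, compute g(0), g(1), … with moves {3, 5}:
k:     0  1  2  3  4  5  6  7  8  9
g(k):  0  0  0  1  1  1  2  2  0  0
So g(9) = 0.
Grundy values for stack B (subtraction set {2, 4, 6}):
k:     0  1  2  3  4  5  6  7  8
g(k):  0  0  1  1  2  2  3  3  0
So g(8) = 0.
Grundy values for stack C (subtraction set {3, 5}):
g(0) = mex{} = 0
g(1) = mex{} = 0
g(2) = mex{} = 0
g(3) = mex{0} = 1
g(4) = mex{0} = 1
g(5) = mex{0} = 1
g(6) = mex{0,1} = 2
g(7) = mex{0,1} = 2
g(8) = mex{1} = 0
g(9) = mex{1,2} = 0
g(10) = mex{1,2} = 0
g(11) = mex{0,2} = 1
g(12) = mex{0,2} = 1
g(13) = mex{0} = 1
So g(13) = 1.
The value of a disjunctive sum is the nim-sum of the parts.
Combined value = 0 ⊕ 0 ⊕ 1 = 1.

1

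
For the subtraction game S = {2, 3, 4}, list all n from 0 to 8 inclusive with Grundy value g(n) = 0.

0, 1, 6, 7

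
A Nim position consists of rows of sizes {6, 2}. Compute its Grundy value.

Compute the nim-sum pairwise:
6 ⊕ 2 = 4

4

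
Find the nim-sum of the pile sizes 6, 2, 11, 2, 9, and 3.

7

Compute the nim-sum pairwise:
6 XOR 2 = 4
4 XOR 11 = 15
15 XOR 2 = 13
13 XOR 9 = 4
4 XOR 3 = 7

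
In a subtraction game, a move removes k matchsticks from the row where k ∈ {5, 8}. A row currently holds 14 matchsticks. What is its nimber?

0

Grundy values for subtraction set {5, 8}:
k:     0  1  2  3  4  5  6  7  8  9 10 11 12 13 14
g(k):  0  0  0  0  0  1  1  1  1  1  2  2  2  0  0
So g(14) = 0.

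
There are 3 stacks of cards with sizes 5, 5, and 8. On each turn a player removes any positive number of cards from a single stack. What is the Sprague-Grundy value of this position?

8

Nim-sum: 5 ⊕ 5 ⊕ 8 = 8.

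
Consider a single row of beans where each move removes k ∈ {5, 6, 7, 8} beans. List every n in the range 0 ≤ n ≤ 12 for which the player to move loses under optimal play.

Grundy values for subtraction set {5, 6, 7, 8}:
g(0) = mex{} = 0
g(1) = mex{} = 0
g(2) = mex{} = 0
g(3) = mex{} = 0
g(4) = mex{} = 0
g(5) = mex{0} = 1
g(6) = mex{0} = 1
g(7) = mex{0} = 1
g(8) = mex{0} = 1
g(9) = mex{0} = 1
g(10) = mex{0,1} = 2
g(11) = mex{0,1} = 2
g(12) = mex{0,1} = 2
The P-positions (g = 0) in 0..12 are 0, 1, 2, 3, 4.

0, 1, 2, 3, 4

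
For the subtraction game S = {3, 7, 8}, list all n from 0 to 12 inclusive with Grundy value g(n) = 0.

0, 1, 2, 6, 11, 12

Grundy values for subtraction set {3, 7, 8}:
k:     0  1  2  3  4  5  6  7  8  9 10 11 12
g(k):  0  0  0  1  1  1  0  2  2  1  3  0  0
The P-positions (g = 0) in 0..12 are 0, 1, 2, 6, 11, 12.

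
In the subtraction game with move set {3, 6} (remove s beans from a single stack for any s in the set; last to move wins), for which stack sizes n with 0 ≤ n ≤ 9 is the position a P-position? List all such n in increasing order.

Compute g(0), g(1), … for moves {3, 6}:
k:     0  1  2  3  4  5  6  7  8  9
g(k):  0  0  0  1  1  1  2  2  2  0
The P-positions (g = 0) in 0..9 are 0, 1, 2, 9.

0, 1, 2, 9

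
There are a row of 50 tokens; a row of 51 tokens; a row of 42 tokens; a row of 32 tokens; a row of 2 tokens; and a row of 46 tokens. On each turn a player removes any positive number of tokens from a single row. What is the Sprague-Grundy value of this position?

Write each in binary and XOR column by column:
  110010  (50)
  110011  (51)
  101010  (42)
  100000  (32)
  000010  (2)
  101110  (46)
  ------
  100111  (39)

39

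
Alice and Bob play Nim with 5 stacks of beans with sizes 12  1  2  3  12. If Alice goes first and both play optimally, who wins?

Bob wins

Bitwise XOR of the heap sizes:
  1100  (12)
  0001  (1)
  0010  (2)
  0011  (3)
  1100  (12)
  ----
  0000  (0)
The nim-sum is 0, so this is a P-position: the player to move is in a losing position under optimal play; Alice is about to move from it and so loses — Bob wins.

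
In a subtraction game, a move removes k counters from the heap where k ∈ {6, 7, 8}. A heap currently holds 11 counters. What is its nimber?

1

Build the Grundy sequence with g(k) = mex{g(k−s) : s ∈ {6, 7, 8}, s ≤ k}:
g(0) = mex{} = 0
g(1) = mex{} = 0
g(2) = mex{} = 0
g(3) = mex{} = 0
g(4) = mex{} = 0
g(5) = mex{} = 0
g(6) = mex{0} = 1
g(7) = mex{0} = 1
g(8) = mex{0} = 1
g(9) = mex{0} = 1
g(10) = mex{0} = 1
g(11) = mex{0} = 1
So g(11) = 1.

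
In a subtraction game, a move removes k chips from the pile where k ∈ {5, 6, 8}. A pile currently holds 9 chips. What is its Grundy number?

1

Grundy values for subtraction set {5, 6, 8}:
g(0) = mex{} = 0
g(1) = mex{} = 0
g(2) = mex{} = 0
g(3) = mex{} = 0
g(4) = mex{} = 0
g(5) = mex{0} = 1
g(6) = mex{0} = 1
g(7) = mex{0} = 1
g(8) = mex{0} = 1
g(9) = mex{0} = 1
So g(9) = 1.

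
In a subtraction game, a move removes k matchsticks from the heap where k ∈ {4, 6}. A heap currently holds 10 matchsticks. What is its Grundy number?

0

Build the Grundy sequence with g(k) = mex{g(k−s) : s ∈ {4, 6}, s ≤ k}:
k:     0  1  2  3  4  5  6  7  8  9 10
g(k):  0  0  0  0  1  1  1  1  2  2  0
So g(10) = 0.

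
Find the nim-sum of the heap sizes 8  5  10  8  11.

4

Nim-sum: 8 ⊕ 5 ⊕ 10 ⊕ 8 ⊕ 11 = 4.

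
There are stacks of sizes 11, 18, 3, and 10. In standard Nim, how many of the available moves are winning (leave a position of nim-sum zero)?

In binary:
  01011  (11)
  10010  (18)
  00011  (3)
  01010  (10)
  -----
  10000  (16)
The overall nim-sum is X = 16. A stack of size p has a winning move iff p XOR X < p (reduce it to p XOR X).
  11: 11 XOR 16 = 27 ≥ 11 — no move.
  18: 18 XOR 16 = 2 < 18 — winning move (to 2).
  3: 3 XOR 16 = 19 ≥ 3 — no move.
  10: 10 XOR 16 = 26 ≥ 10 — no move.
That gives 1 winning move.

1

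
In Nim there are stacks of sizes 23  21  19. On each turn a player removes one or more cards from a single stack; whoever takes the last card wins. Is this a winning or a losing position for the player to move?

Nim-sum: 23 ⊕ 21 ⊕ 19 = 17.
The nim-sum is 17 ≠ 0, so this is an N-position: the player to move can win.

Winning position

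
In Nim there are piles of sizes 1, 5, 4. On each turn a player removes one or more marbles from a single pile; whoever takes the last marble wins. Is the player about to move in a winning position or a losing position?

Losing position

In binary:
  001  (1)
  101  (5)
  100  (4)
  ---
  000  (0)
The nim-sum is 0, so this is a P-position: the player to move is in a losing position under optimal play.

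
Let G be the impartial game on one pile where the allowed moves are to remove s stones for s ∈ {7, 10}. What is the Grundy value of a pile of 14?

Grundy values for subtraction set {7, 10}:
g(0) = mex{} = 0
g(1) = mex{} = 0
g(2) = mex{} = 0
g(3) = mex{} = 0
g(4) = mex{} = 0
g(5) = mex{} = 0
g(6) = mex{} = 0
g(7) = mex{0} = 1
g(8) = mex{0} = 1
g(9) = mex{0} = 1
g(10) = mex{0} = 1
g(11) = mex{0} = 1
g(12) = mex{0} = 1
g(13) = mex{0} = 1
g(14) = mex{0,1} = 2
So g(14) = 2.

2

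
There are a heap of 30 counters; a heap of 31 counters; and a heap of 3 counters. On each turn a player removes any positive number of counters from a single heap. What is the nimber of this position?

2

Compute the nim-sum pairwise:
30 ^ 31 = 1
1 ^ 3 = 2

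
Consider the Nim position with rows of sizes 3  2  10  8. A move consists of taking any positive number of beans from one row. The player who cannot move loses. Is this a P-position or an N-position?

N-position

Nim-sum: 3 XOR 2 XOR 10 XOR 8 = 3.
The nim-sum is 3 ≠ 0, so this is an N-position: the player to move can win.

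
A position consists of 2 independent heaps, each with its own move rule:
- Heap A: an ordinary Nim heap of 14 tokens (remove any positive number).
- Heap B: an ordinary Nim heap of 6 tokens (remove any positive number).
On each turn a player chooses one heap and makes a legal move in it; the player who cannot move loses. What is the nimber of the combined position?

Heap A is a plain Nim heap of size 14, so its Grundy value is 14.
Heap B is a plain Nim heap of size 6, so its Grundy value is 6.
The value of a disjunctive sum is the nim-sum of the parts.
Combined value = 14 ⊕ 6 = 8.

8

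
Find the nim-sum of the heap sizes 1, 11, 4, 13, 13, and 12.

2

Write each in binary and XOR column by column:
  0001  (1)
  1011  (11)
  0100  (4)
  1101  (13)
  1101  (13)
  1100  (12)
  ----
  0010  (2)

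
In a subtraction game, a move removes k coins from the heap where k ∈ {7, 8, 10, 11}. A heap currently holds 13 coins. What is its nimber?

1

Compute g(0), g(1), … for moves {7, 8, 10, 11}:
g(0) = mex{} = 0
g(1) = mex{} = 0
g(2) = mex{} = 0
g(3) = mex{} = 0
g(4) = mex{} = 0
g(5) = mex{} = 0
g(6) = mex{} = 0
g(7) = mex{0} = 1
g(8) = mex{0} = 1
g(9) = mex{0} = 1
g(10) = mex{0} = 1
g(11) = mex{0} = 1
g(12) = mex{0} = 1
g(13) = mex{0} = 1
So g(13) = 1.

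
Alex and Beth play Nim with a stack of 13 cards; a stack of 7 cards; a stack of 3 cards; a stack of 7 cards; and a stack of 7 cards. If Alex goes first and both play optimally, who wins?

Bitwise XOR of the heap sizes:
  1101  (13)
  0111  (7)
  0011  (3)
  0111  (7)
  0111  (7)
  ----
  1001  (9)
The nim-sum is 9 ≠ 0, so this is an N-position: the player to move can win; Alex has a winning move.

Alex wins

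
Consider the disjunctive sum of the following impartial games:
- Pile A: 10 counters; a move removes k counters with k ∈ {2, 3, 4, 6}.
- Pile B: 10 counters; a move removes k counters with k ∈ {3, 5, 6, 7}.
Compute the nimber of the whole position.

1

Build the Grundy sequence for pile A with g(k) = mex{g(k−s) : s ∈ {2, 3, 4, 6}, s ≤ k}:
k:     0  1  2  3  4  5  6  7  8  9 10
g(k):  0  0  1  1  2  2  3  3  0  0  1
So g(10) = 1.
For pile B, compute g(0), g(1), … with moves {3, 5, 6, 7}:
g(0) = mex{} = 0
g(1) = mex{} = 0
g(2) = mex{} = 0
g(3) = mex{0} = 1
g(4) = mex{0} = 1
g(5) = mex{0} = 1
g(6) = mex{0,1} = 2
g(7) = mex{0,1} = 2
g(8) = mex{0,1} = 2
g(9) = mex{0,1,2} = 3
g(10) = mex{1,2} = 0
So g(10) = 0.
By the Sprague-Grundy theorem, the Grundy value of a sum of independent games is the XOR of the component values.
Combined value = 1 ⊕ 0 = 1.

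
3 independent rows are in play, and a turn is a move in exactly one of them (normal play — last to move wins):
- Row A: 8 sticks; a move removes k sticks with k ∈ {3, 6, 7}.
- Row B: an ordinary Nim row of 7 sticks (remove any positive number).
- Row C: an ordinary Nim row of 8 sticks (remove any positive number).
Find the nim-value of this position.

13

Grundy values for row A (subtraction set {3, 6, 7}):
k:     0  1  2  3  4  5  6  7  8
g(k):  0  0  0  1  1  1  2  2  2
So g(8) = 2.
Row B is a plain Nim row of size 7, so its Grundy value is 7.
Row C is a plain Nim row of size 8, so its Grundy value is 8.
By the Sprague-Grundy theorem, the Grundy value of a sum of independent games is the XOR of the component values.
Combined value = 2 XOR 7 XOR 8 = 13.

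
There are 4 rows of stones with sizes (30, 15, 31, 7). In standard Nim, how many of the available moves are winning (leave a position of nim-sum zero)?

3

Compute the nim-sum pairwise:
30 ^ 15 = 17
17 ^ 31 = 14
14 ^ 7 = 9
The overall nim-sum is X = 9. A row of size p has a winning move iff p XOR X < p (reduce it to p XOR X).
  30: 30 XOR 9 = 23 < 30 — winning move (to 23).
  15: 15 XOR 9 = 6 < 15 — winning move (to 6).
  31: 31 XOR 9 = 22 < 31 — winning move (to 22).
  7: 7 XOR 9 = 14 ≥ 7 — no move.
That gives 3 winning moves.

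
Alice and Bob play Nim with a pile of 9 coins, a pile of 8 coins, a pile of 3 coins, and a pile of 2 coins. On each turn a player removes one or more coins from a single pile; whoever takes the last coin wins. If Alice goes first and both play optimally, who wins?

Compute the nim-sum pairwise:
9 XOR 8 = 1
1 XOR 3 = 2
2 XOR 2 = 0
The nim-sum is 0, so this is a P-position: the player to move is in a losing position under optimal play; Alice is about to move from it and so loses — Bob wins.

Bob wins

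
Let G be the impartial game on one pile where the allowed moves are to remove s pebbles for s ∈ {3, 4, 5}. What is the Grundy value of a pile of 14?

Build the Grundy sequence with g(k) = mex{g(k−s) : s ∈ {3, 4, 5}, s ≤ k}:
k:     0  1  2  3  4  5  6  7  8  9 10 11 12 13 14
g(k):  0  0  0  1  1  1  2  2  0  0  0  1  1  1  2
So g(14) = 2.

2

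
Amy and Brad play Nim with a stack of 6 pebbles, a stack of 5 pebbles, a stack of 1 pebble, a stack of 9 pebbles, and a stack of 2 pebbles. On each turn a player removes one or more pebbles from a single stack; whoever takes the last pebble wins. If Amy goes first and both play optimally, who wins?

Nim-sum: 6 XOR 5 XOR 1 XOR 9 XOR 2 = 9.
The nim-sum is 9 ≠ 0, so this is an N-position: the player to move can win; Amy has a winning move.

Amy wins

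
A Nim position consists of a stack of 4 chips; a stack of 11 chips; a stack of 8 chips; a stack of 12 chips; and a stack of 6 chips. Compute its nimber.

Compute the nim-sum pairwise:
4 ^ 11 = 15
15 ^ 8 = 7
7 ^ 12 = 11
11 ^ 6 = 13

13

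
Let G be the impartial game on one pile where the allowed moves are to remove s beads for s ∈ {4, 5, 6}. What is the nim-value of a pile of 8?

2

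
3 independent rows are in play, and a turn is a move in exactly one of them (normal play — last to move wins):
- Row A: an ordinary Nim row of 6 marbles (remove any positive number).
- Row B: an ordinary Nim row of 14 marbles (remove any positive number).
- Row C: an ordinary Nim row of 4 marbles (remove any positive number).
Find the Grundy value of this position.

12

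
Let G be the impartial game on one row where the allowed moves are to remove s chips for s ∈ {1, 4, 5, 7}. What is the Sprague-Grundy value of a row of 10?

Compute g(0), g(1), … for moves {1, 4, 5, 7}:
k:     0  1  2  3  4  5  6  7  8  9 10
g(k):  0  1  0  1  2  3  2  3  0  1  0
So g(10) = 0.

0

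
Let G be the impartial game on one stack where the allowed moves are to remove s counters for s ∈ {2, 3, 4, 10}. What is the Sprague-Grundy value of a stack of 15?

Grundy values for subtraction set {2, 3, 4, 10}:
k:     0  1  2  3  4  5  6  7  8  9 10 11 12 13 14 15
g(k):  0  0  1  1  2  2  0  0  1  1  2  2  0  0  1  1
So g(15) = 1.

1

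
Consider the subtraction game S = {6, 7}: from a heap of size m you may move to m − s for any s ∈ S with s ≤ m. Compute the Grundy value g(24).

Compute g(0), g(1), … for moves {6, 7}:
k:     0  1  2  3  4  5  6  7  8  9 10 11 12 13 14 15 16 17 18 19 20 21 22 23 24
g(k):  0  0  0  0  0  0  1  1  1  1  1  1  2  0  0  0  0  0  0  1  1  1  1  1  1
So g(24) = 1.

1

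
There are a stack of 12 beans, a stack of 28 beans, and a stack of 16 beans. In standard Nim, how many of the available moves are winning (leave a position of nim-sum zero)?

0

Compute the nim-sum pairwise:
12 ^ 28 = 16
16 ^ 16 = 0
The nim-sum is already 0, so every move leaves a nonzero nim-sum — there are no winning moves.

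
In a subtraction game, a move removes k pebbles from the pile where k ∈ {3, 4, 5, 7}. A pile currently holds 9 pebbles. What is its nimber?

3

Compute g(0), g(1), … for moves {3, 4, 5, 7}:
k:     0  1  2  3  4  5  6  7  8  9
g(k):  0  0  0  1  1  1  2  2  2  3
So g(9) = 3.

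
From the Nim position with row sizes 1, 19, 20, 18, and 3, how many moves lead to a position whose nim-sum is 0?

3

Compute the nim-sum pairwise:
1 ⊕ 19 = 18
18 ⊕ 20 = 6
6 ⊕ 18 = 20
20 ⊕ 3 = 23
The overall nim-sum is X = 23. A row of size p has a winning move iff p XOR X < p (reduce it to p XOR X).
  1: 1 XOR 23 = 22 ≥ 1 — no move.
  19: 19 XOR 23 = 4 < 19 — winning move (to 4).
  20: 20 XOR 23 = 3 < 20 — winning move (to 3).
  18: 18 XOR 23 = 5 < 18 — winning move (to 5).
  3: 3 XOR 23 = 20 ≥ 3 — no move.
That gives 3 winning moves.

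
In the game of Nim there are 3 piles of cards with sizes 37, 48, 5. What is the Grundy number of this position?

Compute the nim-sum pairwise:
37 ⊕ 48 = 21
21 ⊕ 5 = 16

16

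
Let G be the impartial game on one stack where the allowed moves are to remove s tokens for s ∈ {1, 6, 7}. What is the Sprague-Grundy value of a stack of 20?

Grundy values for subtraction set {1, 6, 7}:
k:     0  1  2  3  4  5  6  7  8  9 10 11 12 13 14 15 16 17 18 19 20
g(k):  0  1  0  1  0  1  2  3  2  3  2  3  0  1  0  1  0  1  2  3  2
So g(20) = 2.

2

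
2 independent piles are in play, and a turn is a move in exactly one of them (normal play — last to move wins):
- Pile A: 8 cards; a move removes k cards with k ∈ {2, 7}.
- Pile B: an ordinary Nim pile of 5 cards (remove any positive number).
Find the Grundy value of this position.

7

Grundy values for pile A (subtraction set {2, 7}):
g(0) = mex{} = 0
g(1) = mex{} = 0
g(2) = mex{0} = 1
g(3) = mex{0} = 1
g(4) = mex{1} = 0
g(5) = mex{1} = 0
g(6) = mex{0} = 1
g(7) = mex{0} = 1
g(8) = mex{0,1} = 2
So g(8) = 2.
Pile B is a plain Nim pile of size 5, so its Grundy value is 5.
By the Sprague-Grundy theorem, the Grundy value of a sum of independent games is the XOR of the component values.
Combined value = 2 ⊕ 5 = 7.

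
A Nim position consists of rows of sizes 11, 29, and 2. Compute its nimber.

Compute the nim-sum pairwise:
11 XOR 29 = 22
22 XOR 2 = 20

20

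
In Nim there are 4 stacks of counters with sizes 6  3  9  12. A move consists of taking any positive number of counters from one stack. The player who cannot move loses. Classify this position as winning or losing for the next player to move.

Losing position

In binary:
  0110  (6)
  0011  (3)
  1001  (9)
  1100  (12)
  ----
  0000  (0)
The nim-sum is 0, so this is a P-position: the player to move is in a losing position under optimal play.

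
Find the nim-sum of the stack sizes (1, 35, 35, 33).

32

Write each in binary and XOR column by column:
  000001  (1)
  100011  (35)
  100011  (35)
  100001  (33)
  ------
  100000  (32)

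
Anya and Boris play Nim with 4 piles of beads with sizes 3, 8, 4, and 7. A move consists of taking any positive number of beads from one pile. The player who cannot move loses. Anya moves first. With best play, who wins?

Write each in binary and XOR column by column:
  0011  (3)
  1000  (8)
  0100  (4)
  0111  (7)
  ----
  1000  (8)
The nim-sum is 8 ≠ 0, so this is an N-position: the player to move can win; Anya has a winning move.

Anya wins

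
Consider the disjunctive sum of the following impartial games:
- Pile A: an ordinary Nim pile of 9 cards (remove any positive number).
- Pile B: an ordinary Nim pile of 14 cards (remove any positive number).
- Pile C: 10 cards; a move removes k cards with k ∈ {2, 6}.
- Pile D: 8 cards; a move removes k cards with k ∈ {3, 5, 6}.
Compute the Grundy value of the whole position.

4

Pile A is a plain Nim pile of size 9, so its Grundy value is 9.
Pile B is a plain Nim pile of size 14, so its Grundy value is 14.
Build the Grundy sequence for pile C with g(k) = mex{g(k−s) : s ∈ {2, 6}, s ≤ k}:
g(0) = mex{} = 0
g(1) = mex{} = 0
g(2) = mex{0} = 1
g(3) = mex{0} = 1
g(4) = mex{1} = 0
g(5) = mex{1} = 0
g(6) = mex{0} = 1
g(7) = mex{0} = 1
g(8) = mex{1} = 0
g(9) = mex{1} = 0
g(10) = mex{0} = 1
So g(10) = 1.
Build the Grundy sequence for pile D with g(k) = mex{g(k−s) : s ∈ {3, 5, 6}, s ≤ k}:
k:     0  1  2  3  4  5  6  7  8
g(k):  0  0  0  1  1  1  2  2  2
So g(8) = 2.
The value of a disjunctive sum is the nim-sum of the parts.
Combined value = 9 ⊕ 14 ⊕ 1 ⊕ 2 = 4.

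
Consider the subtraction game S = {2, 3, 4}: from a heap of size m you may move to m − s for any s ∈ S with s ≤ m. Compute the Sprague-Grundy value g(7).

Compute g(0), g(1), … for moves {2, 3, 4}:
g(0) = mex{} = 0
g(1) = mex{} = 0
g(2) = mex{0} = 1
g(3) = mex{0} = 1
g(4) = mex{0,1} = 2
g(5) = mex{0,1} = 2
g(6) = mex{1,2} = 0
g(7) = mex{1,2} = 0
So g(7) = 0.

0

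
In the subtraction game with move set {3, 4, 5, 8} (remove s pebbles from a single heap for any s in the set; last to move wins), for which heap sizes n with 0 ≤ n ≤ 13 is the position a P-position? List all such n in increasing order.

Grundy values for subtraction set {3, 4, 5, 8}:
g(0) = mex{} = 0
g(1) = mex{} = 0
g(2) = mex{} = 0
g(3) = mex{0} = 1
g(4) = mex{0} = 1
g(5) = mex{0} = 1
g(6) = mex{0,1} = 2
g(7) = mex{0,1} = 2
g(8) = mex{0,1} = 2
g(9) = mex{0,1,2} = 3
g(10) = mex{0,1,2} = 3
g(11) = mex{1,2} = 0
g(12) = mex{1,2,3} = 0
g(13) = mex{1,2,3} = 0
The P-positions (g = 0) in 0..13 are 0, 1, 2, 11, 12, 13.

0, 1, 2, 11, 12, 13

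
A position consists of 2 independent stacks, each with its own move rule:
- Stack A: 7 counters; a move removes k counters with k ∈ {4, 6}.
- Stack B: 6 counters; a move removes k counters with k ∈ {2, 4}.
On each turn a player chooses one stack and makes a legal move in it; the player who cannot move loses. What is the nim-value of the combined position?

For stack A, compute g(0), g(1), … with moves {4, 6}:
k:     0  1  2  3  4  5  6  7
g(k):  0  0  0  0  1  1  1  1
So g(7) = 1.
For stack B, compute g(0), g(1), … with moves {2, 4}:
k:     0  1  2  3  4  5  6
g(k):  0  0  1  1  2  2  0
So g(6) = 0.
The value of a disjunctive sum is the nim-sum of the parts.
Combined value = 1 ⊕ 0 = 1.

1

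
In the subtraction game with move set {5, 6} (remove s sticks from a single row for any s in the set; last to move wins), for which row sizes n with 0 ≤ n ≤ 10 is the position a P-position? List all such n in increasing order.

0, 1, 2, 3, 4

Compute g(0), g(1), … for moves {5, 6}:
g(0) = mex{} = 0
g(1) = mex{} = 0
g(2) = mex{} = 0
g(3) = mex{} = 0
g(4) = mex{} = 0
g(5) = mex{0} = 1
g(6) = mex{0} = 1
g(7) = mex{0} = 1
g(8) = mex{0} = 1
g(9) = mex{0} = 1
g(10) = mex{0,1} = 2
The P-positions (g = 0) in 0..10 are 0, 1, 2, 3, 4.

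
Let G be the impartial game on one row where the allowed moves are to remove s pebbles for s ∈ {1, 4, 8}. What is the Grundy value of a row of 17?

Compute g(0), g(1), … for moves {1, 4, 8}:
k:     0  1  2  3  4  5  6  7  8  9 10 11 12 13 14 15 16 17
g(k):  0  1  0  1  2  0  1  0  1  2  3  2  0  1  0  1  2  0
So g(17) = 0.

0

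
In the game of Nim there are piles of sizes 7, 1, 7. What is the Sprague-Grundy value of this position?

1

Write each in binary and XOR column by column:
  111  (7)
  001  (1)
  111  (7)
  ---
  001  (1)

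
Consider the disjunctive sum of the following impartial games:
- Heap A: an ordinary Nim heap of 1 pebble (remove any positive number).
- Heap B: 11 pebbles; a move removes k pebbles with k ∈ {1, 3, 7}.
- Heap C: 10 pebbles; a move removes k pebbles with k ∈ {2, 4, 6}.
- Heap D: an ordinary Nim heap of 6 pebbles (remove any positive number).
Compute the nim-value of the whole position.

7

Heap A is a plain Nim heap of size 1, so its Grundy value is 1.
For heap B, compute g(0), g(1), … with moves {1, 3, 7}:
g(0) = mex{} = 0
g(1) = mex{0} = 1
g(2) = mex{1} = 0
g(3) = mex{0} = 1
g(4) = mex{1} = 0
g(5) = mex{0} = 1
g(6) = mex{1} = 0
g(7) = mex{0} = 1
g(8) = mex{1} = 0
g(9) = mex{0} = 1
g(10) = mex{1} = 0
g(11) = mex{0} = 1
So g(11) = 1.
For heap C, compute g(0), g(1), … with moves {2, 4, 6}:
g(0) = mex{} = 0
g(1) = mex{} = 0
g(2) = mex{0} = 1
g(3) = mex{0} = 1
g(4) = mex{0,1} = 2
g(5) = mex{0,1} = 2
g(6) = mex{0,1,2} = 3
g(7) = mex{0,1,2} = 3
g(8) = mex{1,2,3} = 0
g(9) = mex{1,2,3} = 0
g(10) = mex{0,2,3} = 1
So g(10) = 1.
Heap D is a plain Nim heap of size 6, so its Grundy value is 6.
By the Sprague-Grundy theorem, the Grundy value of a sum of independent games is the XOR of the component values.
Combined value = 1 XOR 1 XOR 1 XOR 6 = 7.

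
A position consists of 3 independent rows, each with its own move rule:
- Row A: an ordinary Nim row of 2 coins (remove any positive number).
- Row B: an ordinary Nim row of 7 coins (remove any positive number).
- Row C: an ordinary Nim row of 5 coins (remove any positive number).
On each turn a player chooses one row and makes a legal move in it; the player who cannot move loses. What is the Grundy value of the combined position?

Row A is a plain Nim row of size 2, so its Grundy value is 2.
Row B is a plain Nim row of size 7, so its Grundy value is 7.
Row C is a plain Nim row of size 5, so its Grundy value is 5.
By the Sprague-Grundy theorem, the Grundy value of a sum of independent games is the XOR of the component values.
Combined value = 2 XOR 7 XOR 5 = 0.

0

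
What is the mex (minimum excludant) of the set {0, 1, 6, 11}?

2

The values 0, 1 are all present; 2 is the first non-negative integer missing from the set.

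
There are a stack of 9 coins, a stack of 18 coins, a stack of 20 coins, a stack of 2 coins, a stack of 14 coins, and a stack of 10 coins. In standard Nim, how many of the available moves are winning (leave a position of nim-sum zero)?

Write each in binary and XOR column by column:
  01001  (9)
  10010  (18)
  10100  (20)
  00010  (2)
  01110  (14)
  01010  (10)
  -----
  01001  (9)
The overall nim-sum is X = 9. A stack of size p has a winning move iff p XOR X < p (reduce it to p XOR X).
  9: 9 XOR 9 = 0 < 9 — winning move (to 0).
  18: 18 XOR 9 = 27 ≥ 18 — no move.
  20: 20 XOR 9 = 29 ≥ 20 — no move.
  2: 2 XOR 9 = 11 ≥ 2 — no move.
  14: 14 XOR 9 = 7 < 14 — winning move (to 7).
  10: 10 XOR 9 = 3 < 10 — winning move (to 3).
That gives 3 winning moves.

3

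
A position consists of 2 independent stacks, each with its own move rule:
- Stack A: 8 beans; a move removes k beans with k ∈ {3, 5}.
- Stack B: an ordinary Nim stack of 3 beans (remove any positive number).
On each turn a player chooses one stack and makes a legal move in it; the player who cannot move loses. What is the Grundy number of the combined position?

3

Build the Grundy sequence for stack A with g(k) = mex{g(k−s) : s ∈ {3, 5}, s ≤ k}:
g(0) = mex{} = 0
g(1) = mex{} = 0
g(2) = mex{} = 0
g(3) = mex{0} = 1
g(4) = mex{0} = 1
g(5) = mex{0} = 1
g(6) = mex{0,1} = 2
g(7) = mex{0,1} = 2
g(8) = mex{1} = 0
So g(8) = 0.
Stack B is a plain Nim stack of size 3, so its Grundy value is 3.
By the Sprague-Grundy theorem, the Grundy value of a sum of independent games is the XOR of the component values.
Combined value = 0 XOR 3 = 3.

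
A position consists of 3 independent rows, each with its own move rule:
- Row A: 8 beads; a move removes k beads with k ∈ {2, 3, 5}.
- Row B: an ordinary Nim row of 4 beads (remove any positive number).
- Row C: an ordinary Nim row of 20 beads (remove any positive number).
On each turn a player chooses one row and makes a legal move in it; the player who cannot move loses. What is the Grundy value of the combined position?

16

Build the Grundy sequence for row A with g(k) = mex{g(k−s) : s ∈ {2, 3, 5}, s ≤ k}:
k:     0  1  2  3  4  5  6  7  8
g(k):  0  0  1  1  2  2  3  0  0
So g(8) = 0.
Row B is a plain Nim row of size 4, so its Grundy value is 4.
Row C is a plain Nim row of size 20, so its Grundy value is 20.
By the Sprague-Grundy theorem, the Grundy value of a sum of independent games is the XOR of the component values.
Combined value = 0 ⊕ 4 ⊕ 20 = 16.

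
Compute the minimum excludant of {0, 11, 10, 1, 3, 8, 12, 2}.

4

The values 0, 1, 2, 3 are all present; 4 is the first non-negative integer missing from the set.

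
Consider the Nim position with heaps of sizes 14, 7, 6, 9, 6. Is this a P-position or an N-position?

Compute the nim-sum pairwise:
14 ⊕ 7 = 9
9 ⊕ 6 = 15
15 ⊕ 9 = 6
6 ⊕ 6 = 0
The nim-sum is 0, so this is a P-position: the player to move is in a losing position under optimal play.

P-position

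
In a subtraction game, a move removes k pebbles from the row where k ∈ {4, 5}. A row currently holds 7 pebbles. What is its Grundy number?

Build the Grundy sequence with g(k) = mex{g(k−s) : s ∈ {4, 5}, s ≤ k}:
k:     0  1  2  3  4  5  6  7
g(k):  0  0  0  0  1  1  1  1
So g(7) = 1.

1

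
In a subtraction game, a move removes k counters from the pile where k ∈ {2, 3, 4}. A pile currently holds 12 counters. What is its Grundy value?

0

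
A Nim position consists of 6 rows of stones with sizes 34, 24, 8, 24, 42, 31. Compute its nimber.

Bitwise XOR of the heap sizes:
  100010  (34)
  011000  (24)
  001000  (8)
  011000  (24)
  101010  (42)
  011111  (31)
  ------
  011111  (31)

31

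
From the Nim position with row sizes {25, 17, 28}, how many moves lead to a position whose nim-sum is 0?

3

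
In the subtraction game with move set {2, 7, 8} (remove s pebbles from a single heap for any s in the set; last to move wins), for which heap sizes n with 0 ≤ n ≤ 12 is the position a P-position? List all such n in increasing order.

0, 1, 4, 5, 10

Build the Grundy sequence with g(k) = mex{g(k−s) : s ∈ {2, 7, 8}, s ≤ k}:
k:     0  1  2  3  4  5  6  7  8  9 10 11 12
g(k):  0  0  1  1  0  0  1  1  2  2  0  3  1
The P-positions (g = 0) in 0..12 are 0, 1, 4, 5, 10.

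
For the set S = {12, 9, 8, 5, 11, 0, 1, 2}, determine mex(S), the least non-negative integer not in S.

3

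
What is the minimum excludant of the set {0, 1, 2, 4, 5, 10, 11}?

3

The values 0, 1, 2 are all present; 3 is the first non-negative integer missing from the set.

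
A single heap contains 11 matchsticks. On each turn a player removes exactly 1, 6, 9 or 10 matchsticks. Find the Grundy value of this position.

2

Grundy values for subtraction set {1, 6, 9, 10}:
k:     0  1  2  3  4  5  6  7  8  9 10 11
g(k):  0  1  0  1  0  1  2  0  1  2  3  2
So g(11) = 2.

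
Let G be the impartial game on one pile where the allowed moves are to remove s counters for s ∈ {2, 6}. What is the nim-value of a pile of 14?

1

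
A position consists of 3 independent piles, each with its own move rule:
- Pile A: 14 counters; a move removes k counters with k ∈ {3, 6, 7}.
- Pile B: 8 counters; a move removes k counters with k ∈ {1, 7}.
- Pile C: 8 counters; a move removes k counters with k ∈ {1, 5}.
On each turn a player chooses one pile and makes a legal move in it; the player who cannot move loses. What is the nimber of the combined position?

Build the Grundy sequence for pile A with g(k) = mex{g(k−s) : s ∈ {3, 6, 7}, s ≤ k}:
k:     0  1  2  3  4  5  6  7  8  9 10 11 12 13 14
g(k):  0  0  0  1  1  1  2  2  2  3  0  0  0  1  1
So g(14) = 1.
For pile B, compute g(0), g(1), … with moves {1, 7}:
k:     0  1  2  3  4  5  6  7  8
g(k):  0  1  0  1  0  1  0  1  0
So g(8) = 0.
Build the Grundy sequence for pile C with g(k) = mex{g(k−s) : s ∈ {1, 5}, s ≤ k}:
k:     0  1  2  3  4  5  6  7  8
g(k):  0  1  0  1  0  1  0  1  0
So g(8) = 0.
The value of a disjunctive sum is the nim-sum of the parts.
Combined value = 1 XOR 0 XOR 0 = 1.

1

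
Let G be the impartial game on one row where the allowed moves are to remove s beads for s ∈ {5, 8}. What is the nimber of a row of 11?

2

Grundy values for subtraction set {5, 8}:
k:     0  1  2  3  4  5  6  7  8  9 10 11
g(k):  0  0  0  0  0  1  1  1  1  1  2  2
So g(11) = 2.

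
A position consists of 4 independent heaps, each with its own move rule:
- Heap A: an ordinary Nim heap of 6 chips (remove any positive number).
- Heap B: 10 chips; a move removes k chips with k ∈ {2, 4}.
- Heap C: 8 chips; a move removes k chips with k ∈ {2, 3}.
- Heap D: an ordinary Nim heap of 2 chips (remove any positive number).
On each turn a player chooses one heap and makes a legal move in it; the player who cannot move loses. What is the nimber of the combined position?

7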